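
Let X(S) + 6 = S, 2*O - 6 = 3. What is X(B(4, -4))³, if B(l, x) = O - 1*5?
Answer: -2197/8 ≈ -274.63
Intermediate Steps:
O = 9/2 (O = 3 + (½)*3 = 3 + 3/2 = 9/2 ≈ 4.5000)
B(l, x) = -½ (B(l, x) = 9/2 - 1*5 = 9/2 - 5 = -½)
X(S) = -6 + S
X(B(4, -4))³ = (-6 - ½)³ = (-13/2)³ = -2197/8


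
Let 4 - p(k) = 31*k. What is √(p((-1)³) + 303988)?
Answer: √304023 ≈ 551.38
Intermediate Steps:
p(k) = 4 - 31*k
√(p((-1)³) + 303988) = √((4 - 31*(-1)³) + 303988) = √((4 - 31*(-1)) + 303988) = √((4 + 31) + 303988) = √(35 + 303988) = √304023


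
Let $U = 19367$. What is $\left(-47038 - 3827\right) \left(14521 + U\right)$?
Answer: $-1723713120$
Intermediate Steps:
$\left(-47038 - 3827\right) \left(14521 + U\right) = \left(-47038 - 3827\right) \left(14521 + 19367\right) = \left(-50865\right) 33888 = -1723713120$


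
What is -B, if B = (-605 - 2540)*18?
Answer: 56610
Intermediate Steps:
B = -56610 (B = -3145*18 = -56610)
-B = -1*(-56610) = 56610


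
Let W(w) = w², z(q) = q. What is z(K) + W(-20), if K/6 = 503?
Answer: 3418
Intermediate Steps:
K = 3018 (K = 6*503 = 3018)
z(K) + W(-20) = 3018 + (-20)² = 3018 + 400 = 3418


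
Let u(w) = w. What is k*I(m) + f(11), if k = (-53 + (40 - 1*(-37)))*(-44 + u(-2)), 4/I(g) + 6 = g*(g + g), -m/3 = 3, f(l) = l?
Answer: -225/13 ≈ -17.308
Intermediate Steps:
m = -9 (m = -3*3 = -9)
I(g) = 4/(-6 + 2*g**2) (I(g) = 4/(-6 + g*(g + g)) = 4/(-6 + g*(2*g)) = 4/(-6 + 2*g**2))
k = -1104 (k = (-53 + (40 - 1*(-37)))*(-44 - 2) = (-53 + (40 + 37))*(-46) = (-53 + 77)*(-46) = 24*(-46) = -1104)
k*I(m) + f(11) = -2208/(-3 + (-9)**2) + 11 = -2208/(-3 + 81) + 11 = -2208/78 + 11 = -1104*1/39 + 11 = -368/13 + 11 = -225/13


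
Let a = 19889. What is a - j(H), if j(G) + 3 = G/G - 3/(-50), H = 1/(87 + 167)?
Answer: 994547/50 ≈ 19891.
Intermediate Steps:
H = 1/254 ≈ 0.0039370
j(G) = -97/50 (j(G) = -3 + (G/G - 3/(-50)) = -3 + (1 - 3*(-1/50)) = -3 + (1 + 3/50) = -3 + 53/50 = -97/50)
a - j(H) = 19889 - 1*(-97/50) = 19889 + 97/50 = 994547/50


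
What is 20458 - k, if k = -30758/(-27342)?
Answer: 39952277/1953 ≈ 20457.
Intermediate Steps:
k = 2197/1953 (k = -30758*(-1/27342) = 2197/1953 ≈ 1.1249)
20458 - k = 20458 - 1*2197/1953 = 20458 - 2197/1953 = 39952277/1953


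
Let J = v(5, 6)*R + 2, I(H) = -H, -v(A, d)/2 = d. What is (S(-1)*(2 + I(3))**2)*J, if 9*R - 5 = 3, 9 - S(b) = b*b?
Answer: -208/3 ≈ -69.333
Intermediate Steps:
S(b) = 9 - b**2 (S(b) = 9 - b*b = 9 - b**2)
v(A, d) = -2*d
R = 8/9 (R = 5/9 + (1/9)*3 = 5/9 + 1/3 = 8/9 ≈ 0.88889)
J = -26/3 (J = -2*6*(8/9) + 2 = -12*8/9 + 2 = -32/3 + 2 = -26/3 ≈ -8.6667)
(S(-1)*(2 + I(3))**2)*J = ((9 - 1*(-1)**2)*(2 - 1*3)**2)*(-26/3) = ((9 - 1*1)*(2 - 3)**2)*(-26/3) = ((9 - 1)*(-1)**2)*(-26/3) = (8*1)*(-26/3) = 8*(-26/3) = -208/3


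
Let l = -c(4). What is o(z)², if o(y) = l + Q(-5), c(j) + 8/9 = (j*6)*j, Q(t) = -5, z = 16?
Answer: 811801/81 ≈ 10022.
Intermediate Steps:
c(j) = -8/9 + 6*j² (c(j) = -8/9 + (j*6)*j = -8/9 + (6*j)*j = -8/9 + 6*j²)
l = -856/9 (l = -(-8/9 + 6*4²) = -(-8/9 + 6*16) = -(-8/9 + 96) = -1*856/9 = -856/9 ≈ -95.111)
o(y) = -901/9 (o(y) = -856/9 - 5 = -901/9)
o(z)² = (-901/9)² = 811801/81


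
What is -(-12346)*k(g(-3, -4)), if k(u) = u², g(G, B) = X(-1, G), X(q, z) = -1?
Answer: 12346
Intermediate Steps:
g(G, B) = -1
-(-12346)*k(g(-3, -4)) = -(-12346)*(-1)² = -(-12346) = -6173*(-2) = 12346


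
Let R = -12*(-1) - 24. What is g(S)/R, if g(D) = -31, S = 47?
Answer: 31/12 ≈ 2.5833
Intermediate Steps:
R = -12 (R = 12 - 24 = -12)
g(S)/R = -31/(-12) = -31*(-1/12) = 31/12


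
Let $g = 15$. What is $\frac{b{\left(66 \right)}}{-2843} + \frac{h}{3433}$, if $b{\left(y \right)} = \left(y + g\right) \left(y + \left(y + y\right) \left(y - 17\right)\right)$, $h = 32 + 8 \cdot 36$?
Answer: $- \frac{1816019222}{9760019} \approx -186.07$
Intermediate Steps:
$h = 320$ ($h = 32 + 288 = 320$)
$b{\left(y \right)} = \left(15 + y\right) \left(y + 2 y \left(-17 + y\right)\right)$ ($b{\left(y \right)} = \left(y + 15\right) \left(y + \left(y + y\right) \left(y - 17\right)\right) = \left(15 + y\right) \left(y + 2 y \left(-17 + y\right)\right)$)
$\frac{b{\left(66 \right)}}{-2843} + \frac{h}{3433} = \frac{66 \left(-495 - 198 + 2 \cdot 66^{2}\right)}{-2843} + \frac{320}{3433} = 66 \left(-495 - 198 + 2 \cdot 4356\right) \left(- \frac{1}{2843}\right) + 320 \cdot \frac{1}{3433} = 66 \left(-495 - 198 + 8712\right) \left(- \frac{1}{2843}\right) + \frac{320}{3433} = 66 \cdot 8019 \left(- \frac{1}{2843}\right) + \frac{320}{3433} = 529254 \left(- \frac{1}{2843}\right) + \frac{320}{3433} = - \frac{529254}{2843} + \frac{320}{3433} = - \frac{1816019222}{9760019}$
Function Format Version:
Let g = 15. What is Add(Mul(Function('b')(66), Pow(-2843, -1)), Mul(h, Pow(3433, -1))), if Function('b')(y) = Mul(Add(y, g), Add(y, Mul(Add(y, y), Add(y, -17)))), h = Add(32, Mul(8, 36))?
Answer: Rational(-1816019222, 9760019) ≈ -186.07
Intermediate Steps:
h = 320 (h = Add(32, 288) = 320)
Function('b')(y) = Mul(Add(15, y), Add(y, Mul(2, y, Add(-17, y)))) (Function('b')(y) = Mul(Add(y, 15), Add(y, Mul(Add(y, y), Add(y, -17)))) = Mul(Add(15, y), Add(y, Mul(Mul(2, y), Add(-17, y)))) = Mul(Add(15, y), Add(y, Mul(2, y, Add(-17, y)))))
Add(Mul(Function('b')(66), Pow(-2843, -1)), Mul(h, Pow(3433, -1))) = Add(Mul(Mul(66, Add(-495, Mul(-3, 66), Mul(2, Pow(66, 2)))), Pow(-2843, -1)), Mul(320, Pow(3433, -1))) = Add(Mul(Mul(66, Add(-495, -198, Mul(2, 4356))), Rational(-1, 2843)), Mul(320, Rational(1, 3433))) = Add(Mul(Mul(66, Add(-495, -198, 8712)), Rational(-1, 2843)), Rational(320, 3433)) = Add(Mul(Mul(66, 8019), Rational(-1, 2843)), Rational(320, 3433)) = Add(Mul(529254, Rational(-1, 2843)), Rational(320, 3433)) = Add(Rational(-529254, 2843), Rational(320, 3433)) = Rational(-1816019222, 9760019)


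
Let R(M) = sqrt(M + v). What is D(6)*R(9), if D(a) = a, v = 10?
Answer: 6*sqrt(19) ≈ 26.153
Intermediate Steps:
R(M) = sqrt(10 + M) (R(M) = sqrt(M + 10) = sqrt(10 + M))
D(6)*R(9) = 6*sqrt(10 + 9) = 6*sqrt(19)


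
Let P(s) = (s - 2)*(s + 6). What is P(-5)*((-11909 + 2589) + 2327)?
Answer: 48951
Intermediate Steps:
P(s) = (-2 + s)*(6 + s)
P(-5)*((-11909 + 2589) + 2327) = (-12 + (-5)² + 4*(-5))*((-11909 + 2589) + 2327) = (-12 + 25 - 20)*(-9320 + 2327) = -7*(-6993) = 48951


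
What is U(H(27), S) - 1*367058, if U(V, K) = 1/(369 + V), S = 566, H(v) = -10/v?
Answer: -3653328247/9953 ≈ -3.6706e+5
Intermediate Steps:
U(H(27), S) - 1*367058 = 1/(369 - 10/27) - 1*367058 = 1/(369 - 10*1/27) - 367058 = 1/(369 - 10/27) - 367058 = 1/(9953/27) - 367058 = 27/9953 - 367058 = -3653328247/9953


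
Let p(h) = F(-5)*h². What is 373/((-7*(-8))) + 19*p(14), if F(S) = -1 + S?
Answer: -1250891/56 ≈ -22337.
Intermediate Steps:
p(h) = -6*h² (p(h) = (-1 - 5)*h² = -6*h²)
373/((-7*(-8))) + 19*p(14) = 373/((-7*(-8))) + 19*(-6*14²) = 373/56 + 19*(-6*196) = 373*(1/56) + 19*(-1176) = 373/56 - 22344 = -1250891/56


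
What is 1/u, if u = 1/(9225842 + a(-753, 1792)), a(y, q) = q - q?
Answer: 9225842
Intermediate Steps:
a(y, q) = 0
u = 1/9225842 (u = 1/(9225842 + 0) = 1/9225842 ≈ 1.0839e-7)
1/u = 1/(1/9225842) = 9225842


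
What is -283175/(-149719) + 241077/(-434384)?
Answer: 5112522461/3825619888 ≈ 1.3364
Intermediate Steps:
-283175/(-149719) + 241077/(-434384) = -283175*(-1/149719) + 241077*(-1/434384) = 283175/149719 - 14181/25552 = 5112522461/3825619888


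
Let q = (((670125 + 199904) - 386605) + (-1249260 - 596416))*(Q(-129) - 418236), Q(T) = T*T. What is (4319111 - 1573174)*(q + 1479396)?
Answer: 1502233680159161832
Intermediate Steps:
Q(T) = T²
q = 547073591940 (q = (((670125 + 199904) - 386605) + (-1249260 - 596416))*((-129)² - 418236) = ((870029 - 386605) - 1845676)*(16641 - 418236) = (483424 - 1845676)*(-401595) = -1362252*(-401595) = 547073591940)
(4319111 - 1573174)*(q + 1479396) = (4319111 - 1573174)*(547073591940 + 1479396) = 2745937*547075071336 = 1502233680159161832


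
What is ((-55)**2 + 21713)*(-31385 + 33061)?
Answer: 41460888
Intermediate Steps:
((-55)**2 + 21713)*(-31385 + 33061) = (3025 + 21713)*1676 = 24738*1676 = 41460888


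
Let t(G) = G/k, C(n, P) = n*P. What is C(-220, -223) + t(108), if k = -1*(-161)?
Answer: 7898768/161 ≈ 49061.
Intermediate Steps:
k = 161
C(n, P) = P*n
t(G) = G/161
C(-220, -223) + t(108) = -223*(-220) + (1/161)*108 = 49060 + 108/161 = 7898768/161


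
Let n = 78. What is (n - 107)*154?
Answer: -4466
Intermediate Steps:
(n - 107)*154 = (78 - 107)*154 = -29*154 = -4466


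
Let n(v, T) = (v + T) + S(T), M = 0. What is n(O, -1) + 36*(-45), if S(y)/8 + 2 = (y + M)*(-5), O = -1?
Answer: -1598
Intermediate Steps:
S(y) = -16 - 40*y (S(y) = -16 + 8*((y + 0)*(-5)) = -16 + 8*(y*(-5)) = -16 + 8*(-5*y) = -16 - 40*y)
n(v, T) = -16 + v - 39*T (n(v, T) = (v + T) + (-16 - 40*T) = (T + v) + (-16 - 40*T) = -16 + v - 39*T)
n(O, -1) + 36*(-45) = (-16 - 1 - 39*(-1)) + 36*(-45) = (-16 - 1 + 39) - 1620 = 22 - 1620 = -1598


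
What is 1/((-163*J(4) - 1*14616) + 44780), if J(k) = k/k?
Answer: 1/30001 ≈ 3.3332e-5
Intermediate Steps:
J(k) = 1
1/((-163*J(4) - 1*14616) + 44780) = 1/((-163*1 - 1*14616) + 44780) = 1/((-163 - 14616) + 44780) = 1/(-14779 + 44780) = 1/30001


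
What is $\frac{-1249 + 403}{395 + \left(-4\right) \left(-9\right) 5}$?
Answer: $- \frac{846}{575} \approx -1.4713$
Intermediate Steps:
$\frac{-1249 + 403}{395 + \left(-4\right) \left(-9\right) 5} = - \frac{846}{395 + 36 \cdot 5} = - \frac{846}{395 + 180} = - \frac{846}{575}$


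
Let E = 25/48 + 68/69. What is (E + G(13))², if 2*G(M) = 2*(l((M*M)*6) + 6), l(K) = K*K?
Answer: 1288535261848962241/1218816 ≈ 1.0572e+12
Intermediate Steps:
l(K) = K²
E = 1663/1104 (E = 25*(1/48) + 68*(1/69) = 25/48 + 68/69 = 1663/1104 ≈ 1.5063)
G(M) = 6 + 36*M⁴ (G(M) = (2*(((M*M)*6)² + 6))/2 = (2*((M²*6)² + 6))/2 = (2*((6*M²)² + 6))/2 = (2*(36*M⁴ + 6))/2 = (2*(6 + 36*M⁴))/2 = (12 + 72*M⁴)/2 = 6 + 36*M⁴)
(E + G(13))² = (1663/1104 + (6 + 36*13⁴))² = (1663/1104 + (6 + 36*28561))² = (1663/1104 + (6 + 1028196))² = (1663/1104 + 1028202)² = (1135136671/1104)² = 1288535261848962241/1218816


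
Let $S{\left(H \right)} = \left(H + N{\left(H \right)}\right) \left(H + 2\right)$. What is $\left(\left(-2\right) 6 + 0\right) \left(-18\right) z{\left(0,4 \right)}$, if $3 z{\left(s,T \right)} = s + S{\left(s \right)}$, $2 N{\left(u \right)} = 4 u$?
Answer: $0$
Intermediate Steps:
$N{\left(u \right)} = 2 u$ ($N{\left(u \right)} = \frac{4 u}{2} = 2 u$)
$S{\left(H \right)} = 3 H \left(2 + H\right)$ ($S{\left(H \right)} = \left(H + 2 H\right) \left(H + 2\right) = 3 H \left(2 + H\right)$)
$z{\left(s,T \right)} = \frac{s}{3} + s \left(2 + s\right)$ ($z{\left(s,T \right)} = \frac{s + 3 s \left(2 + s\right)}{3} = \frac{s}{3} + s \left(2 + s\right)$)
$\left(\left(-2\right) 6 + 0\right) \left(-18\right) z{\left(0,4 \right)} = \left(\left(-2\right) 6 + 0\right) \left(-18\right) \frac{1}{3} \cdot 0 \left(7 + 3 \cdot 0\right) = \left(-12 + 0\right) \left(-18\right) \frac{1}{3} \cdot 0 \left(7 + 0\right) = \left(-12\right) \left(-18\right) \frac{1}{3} \cdot 0 \cdot 7 = 216 \cdot 0 = 0$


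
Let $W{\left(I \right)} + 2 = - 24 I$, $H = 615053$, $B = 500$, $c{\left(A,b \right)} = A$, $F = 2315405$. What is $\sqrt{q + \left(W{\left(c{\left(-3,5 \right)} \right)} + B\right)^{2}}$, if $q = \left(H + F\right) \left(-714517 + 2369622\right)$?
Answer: $37 \sqrt{3542889710} \approx 2.2023 \cdot 10^{6}$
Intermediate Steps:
$W{\left(I \right)} = -2 - 24 I$
$q = 4850215688090$ ($q = \left(615053 + 2315405\right) \left(-714517 + 2369622\right) = 2930458 \cdot 1655105 = 4850215688090$)
$\sqrt{q + \left(W{\left(c{\left(-3,5 \right)} \right)} + B\right)^{2}} = \sqrt{4850215688090 + \left(\left(-2 - -72\right) + 500\right)^{2}} = \sqrt{4850215688090 + \left(\left(-2 + 72\right) + 500\right)^{2}} = \sqrt{4850215688090 + \left(70 + 500\right)^{2}} = \sqrt{4850215688090 + 570^{2}} = \sqrt{4850215688090 + 324900} = \sqrt{4850216012990} = 37 \sqrt{3542889710}$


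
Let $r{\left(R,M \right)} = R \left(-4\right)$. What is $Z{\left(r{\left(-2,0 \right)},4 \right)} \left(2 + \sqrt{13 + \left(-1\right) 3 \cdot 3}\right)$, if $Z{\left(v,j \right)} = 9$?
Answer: $36$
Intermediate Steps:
$r{\left(R,M \right)} = - 4 R$
$Z{\left(r{\left(-2,0 \right)},4 \right)} \left(2 + \sqrt{13 + \left(-1\right) 3 \cdot 3}\right) = 9 \left(2 + \sqrt{13 + \left(-1\right) 3 \cdot 3}\right) = 9 \left(2 + \sqrt{13 - 9}\right) = 9 \left(2 + \sqrt{4}\right) = 9 \left(2 + 2\right) = 9 \cdot 4 = 36$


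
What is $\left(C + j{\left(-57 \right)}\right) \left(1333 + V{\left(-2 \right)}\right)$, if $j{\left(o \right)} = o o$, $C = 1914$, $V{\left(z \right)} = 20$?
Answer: $6985539$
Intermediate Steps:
$j{\left(o \right)} = o^{2}$
$\left(C + j{\left(-57 \right)}\right) \left(1333 + V{\left(-2 \right)}\right) = \left(1914 + \left(-57\right)^{2}\right) \left(1333 + 20\right) = \left(1914 + 3249\right) 1353 = 5163 \cdot 1353 = 6985539$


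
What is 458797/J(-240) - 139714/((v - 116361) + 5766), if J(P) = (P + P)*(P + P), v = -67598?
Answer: 113944519421/41055667200 ≈ 2.7754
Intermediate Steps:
J(P) = 4*P**2 (J(P) = (2*P)*(2*P) = 4*P**2)
458797/J(-240) - 139714/((v - 116361) + 5766) = 458797/((4*(-240)**2)) - 139714/((-67598 - 116361) + 5766) = 458797/((4*57600)) - 139714/(-183959 + 5766) = 458797/230400 - 139714/(-178193) = 458797*(1/230400) - 139714*(-1/178193) = 458797/230400 + 139714/178193 = 113944519421/41055667200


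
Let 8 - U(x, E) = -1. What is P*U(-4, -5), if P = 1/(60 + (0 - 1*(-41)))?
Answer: 9/101 ≈ 0.089109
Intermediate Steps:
U(x, E) = 9 (U(x, E) = 8 - 1*(-1) = 8 + 1 = 9)
P = 1/101 (P = 1/(60 + (0 + 41)) = 1/(60 + 41) = 1/101 ≈ 0.0099010)
P*U(-4, -5) = (1/101)*9 = 9/101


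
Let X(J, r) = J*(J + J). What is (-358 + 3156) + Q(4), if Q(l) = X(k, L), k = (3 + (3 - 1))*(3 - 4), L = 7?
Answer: 2848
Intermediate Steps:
k = -5 (k = (3 + 2)*(-1) = 5*(-1) = -5)
X(J, r) = 2*J² (X(J, r) = J*(2*J) = 2*J²)
Q(l) = 50 (Q(l) = 2*(-5)² = 2*25 = 50)
(-358 + 3156) + Q(4) = (-358 + 3156) + 50 = 2798 + 50 = 2848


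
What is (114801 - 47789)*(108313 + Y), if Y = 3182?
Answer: 7471502940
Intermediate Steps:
(114801 - 47789)*(108313 + Y) = (114801 - 47789)*(108313 + 3182) = 67012*111495 = 7471502940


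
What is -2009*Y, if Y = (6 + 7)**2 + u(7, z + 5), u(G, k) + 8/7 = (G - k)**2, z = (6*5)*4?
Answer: -28310541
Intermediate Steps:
z = 120 (z = 30*4 = 120)
u(G, k) = -8/7 + (G - k)**2
Y = 98643/7 (Y = (6 + 7)**2 + (-8/7 + (7 - (120 + 5))**2) = 13**2 + (-8/7 + (7 - 1*125)**2) = 169 + (-8/7 + (7 - 125)**2) = 169 + (-8/7 + (-118)**2) = 169 + (-8/7 + 13924) = 169 + 97460/7 = 98643/7 ≈ 14092.)
-2009*Y = -2009*98643/7 = -28310541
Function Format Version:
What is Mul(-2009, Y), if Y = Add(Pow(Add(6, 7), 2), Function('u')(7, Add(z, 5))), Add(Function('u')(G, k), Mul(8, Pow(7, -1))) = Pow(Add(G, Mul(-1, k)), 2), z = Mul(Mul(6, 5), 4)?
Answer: -28310541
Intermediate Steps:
z = 120 (z = Mul(30, 4) = 120)
Function('u')(G, k) = Add(Rational(-8, 7), Pow(Add(G, Mul(-1, k)), 2))
Y = Rational(98643, 7) (Y = Add(Pow(Add(6, 7), 2), Add(Rational(-8, 7), Pow(Add(7, Mul(-1, Add(120, 5))), 2))) = Add(Pow(13, 2), Add(Rational(-8, 7), Pow(Add(7, Mul(-1, 125)), 2))) = Add(169, Add(Rational(-8, 7), Pow(Add(7, -125), 2))) = Add(169, Add(Rational(-8, 7), Pow(-118, 2))) = Add(169, Add(Rational(-8, 7), 13924)) = Add(169, Rational(97460, 7)) = Rational(98643, 7) ≈ 14092.)
Mul(-2009, Y) = Mul(-2009, Rational(98643, 7)) = -28310541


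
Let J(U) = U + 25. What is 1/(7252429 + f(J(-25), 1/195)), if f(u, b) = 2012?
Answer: 1/7254441 ≈ 1.3785e-7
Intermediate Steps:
J(U) = 25 + U
1/(7252429 + f(J(-25), 1/195)) = 1/(7252429 + 2012) = 1/7254441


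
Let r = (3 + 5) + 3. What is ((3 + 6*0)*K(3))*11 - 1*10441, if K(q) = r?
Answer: -10078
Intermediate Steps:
r = 11 (r = 8 + 3 = 11)
K(q) = 11
((3 + 6*0)*K(3))*11 - 1*10441 = ((3 + 6*0)*11)*11 - 1*10441 = ((3 + 0)*11)*11 - 10441 = (3*11)*11 - 10441 = 33*11 - 10441 = 363 - 10441 = -10078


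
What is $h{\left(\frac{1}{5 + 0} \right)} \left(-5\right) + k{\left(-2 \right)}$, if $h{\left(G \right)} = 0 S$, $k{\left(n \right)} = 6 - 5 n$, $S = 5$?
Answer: $16$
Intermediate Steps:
$h{\left(G \right)} = 0$ ($h{\left(G \right)} = 0 \cdot 5 = 0$)
$h{\left(\frac{1}{5 + 0} \right)} \left(-5\right) + k{\left(-2 \right)} = 0 \left(-5\right) + \left(6 - -10\right) = 0 + \left(6 + 10\right) = 0 + 16 = 16$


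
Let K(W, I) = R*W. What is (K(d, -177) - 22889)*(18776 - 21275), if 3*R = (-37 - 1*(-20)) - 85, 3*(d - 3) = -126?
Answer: 53885937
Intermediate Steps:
d = -39 (d = 3 + (1/3)*(-126) = 3 - 42 = -39)
R = -34 (R = ((-37 - 1*(-20)) - 85)/3 = ((-37 + 20) - 85)/3 = (-17 - 85)/3 = (1/3)*(-102) = -34)
K(W, I) = -34*W
(K(d, -177) - 22889)*(18776 - 21275) = (-34*(-39) - 22889)*(18776 - 21275) = (1326 - 22889)*(-2499) = -21563*(-2499) = 53885937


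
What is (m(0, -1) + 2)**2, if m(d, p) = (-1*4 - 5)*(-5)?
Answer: 2209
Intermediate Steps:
m(d, p) = 45 (m(d, p) = (-4 - 5)*(-5) = -9*(-5) = 45)
(m(0, -1) + 2)**2 = (45 + 2)**2 = 47**2 = 2209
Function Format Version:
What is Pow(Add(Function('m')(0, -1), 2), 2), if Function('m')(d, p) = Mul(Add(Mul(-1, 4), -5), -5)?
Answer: 2209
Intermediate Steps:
Function('m')(d, p) = 45 (Function('m')(d, p) = Mul(Add(-4, -5), -5) = Mul(-9, -5) = 45)
Pow(Add(Function('m')(0, -1), 2), 2) = Pow(Add(45, 2), 2) = Pow(47, 2) = 2209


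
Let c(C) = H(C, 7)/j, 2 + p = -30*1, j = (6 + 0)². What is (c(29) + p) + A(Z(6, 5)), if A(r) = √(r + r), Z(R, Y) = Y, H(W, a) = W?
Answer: -1123/36 + √10 ≈ -28.032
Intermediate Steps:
A(r) = √2*√r (A(r) = √(2*r) = √2*√r)
j = 36 (j = 6² = 36)
p = -32 (p = -2 - 30*1 = -2 - 30 = -32)
c(C) = C/36
(c(29) + p) + A(Z(6, 5)) = ((1/36)*29 - 32) + √2*√5 = (29/36 - 32) + √10 = -1123/36 + √10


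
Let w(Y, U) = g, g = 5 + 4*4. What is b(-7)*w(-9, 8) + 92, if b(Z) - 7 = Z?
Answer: 92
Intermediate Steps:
b(Z) = 7 + Z
g = 21 (g = 5 + 16 = 21)
w(Y, U) = 21
b(-7)*w(-9, 8) + 92 = (7 - 7)*21 + 92 = 0*21 + 92 = 0 + 92 = 92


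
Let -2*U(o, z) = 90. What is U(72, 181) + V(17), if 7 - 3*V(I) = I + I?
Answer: -54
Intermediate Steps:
U(o, z) = -45 (U(o, z) = -½*90 = -45)
V(I) = 7/3 - 2*I/3 (V(I) = 7/3 - (I + I)/3 = 7/3 - 2*I/3)
U(72, 181) + V(17) = -45 + (7/3 - ⅔*17) = -45 + (7/3 - 34/3) = -45 - 9 = -54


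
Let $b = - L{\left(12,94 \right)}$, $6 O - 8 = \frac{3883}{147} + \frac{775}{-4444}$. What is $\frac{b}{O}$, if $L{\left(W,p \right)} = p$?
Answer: $- \frac{368443152}{22368271} \approx -16.472$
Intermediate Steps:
$O = \frac{22368271}{3919608}$ ($O = \frac{4}{3} + \frac{\frac{3883}{147} + \frac{775}{-4444}}{6} = \frac{4}{3} + \frac{3883 \cdot \frac{1}{147} + 775 \left(- \frac{1}{4444}\right)}{6} = \frac{4}{3} + \frac{\frac{3883}{147} - \frac{775}{4444}}{6} = \frac{4}{3} + \frac{1}{6} \cdot \frac{17142127}{653268} = \frac{4}{3} + \frac{17142127}{3919608} = \frac{22368271}{3919608} \approx 5.7068$)
$b = -94$ ($b = \left(-1\right) 94 = -94$)
$\frac{b}{O} = - \frac{94}{\frac{22368271}{3919608}} = \left(-94\right) \frac{3919608}{22368271} = - \frac{368443152}{22368271}$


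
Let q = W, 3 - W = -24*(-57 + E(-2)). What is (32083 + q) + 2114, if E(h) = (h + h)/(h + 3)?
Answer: 32736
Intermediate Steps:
E(h) = 2*h/(3 + h) (E(h) = (2*h)/(3 + h) = 2*h/(3 + h))
W = -1461 (W = 3 - (-24)*(-57 + 2*(-2)/(3 - 2)) = 3 - (-24)*(-57 + 2*(-2)/1) = 3 - (-24)*(-57 + 2*(-2)*1) = 3 - (-24)*(-57 - 4) = 3 - (-24)*(-61) = 3 - 1*1464 = 3 - 1464 = -1461)
q = -1461
(32083 + q) + 2114 = (32083 - 1461) + 2114 = 30622 + 2114 = 32736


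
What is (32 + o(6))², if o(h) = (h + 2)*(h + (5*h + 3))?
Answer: 118336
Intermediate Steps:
o(h) = (2 + h)*(3 + 6*h) (o(h) = (2 + h)*(h + (3 + 5*h)) = (2 + h)*(3 + 6*h))
(32 + o(6))² = (32 + (6 + 6*6² + 15*6))² = (32 + (6 + 6*36 + 90))² = (32 + (6 + 216 + 90))² = (32 + 312)² = 344² = 118336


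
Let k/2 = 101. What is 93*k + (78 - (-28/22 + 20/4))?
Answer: 207463/11 ≈ 18860.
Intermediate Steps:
k = 202 (k = 2*101 = 202)
93*k + (78 - (-28/22 + 20/4)) = 93*202 + (78 - (-28/22 + 20/4)) = 18786 + (78 - (-28*1/22 + 20*(¼))) = 18786 + (78 - (-14/11 + 5)) = 18786 + (78 - 1*41/11) = 18786 + (78 - 41/11) = 18786 + 817/11 = 207463/11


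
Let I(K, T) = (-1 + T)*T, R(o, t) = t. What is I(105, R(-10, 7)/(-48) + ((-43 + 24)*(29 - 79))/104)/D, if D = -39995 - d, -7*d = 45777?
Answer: -195726055/91187186688 ≈ -0.0021464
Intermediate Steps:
d = -45777/7 (d = -⅐*45777 = -45777/7 ≈ -6539.6)
I(K, T) = T*(-1 + T)
D = -234188/7 (D = -39995 - 1*(-45777/7) = -39995 + 45777/7 = -234188/7 ≈ -33455.)
I(105, R(-10, 7)/(-48) + ((-43 + 24)*(29 - 79))/104)/D = ((7/(-48) + ((-43 + 24)*(29 - 79))/104)*(-1 + (7/(-48) + ((-43 + 24)*(29 - 79))/104)))/(-234188/7) = ((7*(-1/48) - 19*(-50)*(1/104))*(-1 + (7*(-1/48) - 19*(-50)*(1/104))))*(-7/234188) = ((-7/48 + 950*(1/104))*(-1 + (-7/48 + 950*(1/104))))*(-7/234188) = ((-7/48 + 475/52)*(-1 + (-7/48 + 475/52)))*(-7/234188) = (5609*(-1 + 5609/624)/624)*(-7/234188) = ((5609/624)*(4985/624))*(-7/234188) = (27960865/389376)*(-7/234188) = -195726055/91187186688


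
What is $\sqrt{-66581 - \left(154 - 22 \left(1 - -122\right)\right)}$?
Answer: $i \sqrt{64029} \approx 253.04 i$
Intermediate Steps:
$\sqrt{-66581 - \left(154 - 22 \left(1 - -122\right)\right)} = \sqrt{-66581 - \left(154 - 22 \left(1 + 122\right)\right)} = \sqrt{-66581 + \left(22 \cdot 123 - 154\right)} = \sqrt{-66581 + \left(2706 - 154\right)} = \sqrt{-66581 + 2552} = \sqrt{-64029} = i \sqrt{64029}$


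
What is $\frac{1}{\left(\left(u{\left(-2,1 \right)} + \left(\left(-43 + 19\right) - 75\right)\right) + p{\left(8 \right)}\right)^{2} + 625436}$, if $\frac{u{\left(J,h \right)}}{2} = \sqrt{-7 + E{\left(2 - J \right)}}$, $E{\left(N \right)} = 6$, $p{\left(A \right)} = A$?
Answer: $\frac{633713}{401592298865} + \frac{364 i}{401592298865} \approx 1.578 \cdot 10^{-6} + 9.0639 \cdot 10^{-10} i$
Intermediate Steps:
$u{\left(J,h \right)} = 2 i$ ($u{\left(J,h \right)} = 2 \sqrt{-7 + 6} = 2 \sqrt{-1} = 2 i$)
$\frac{1}{\left(\left(u{\left(-2,1 \right)} + \left(\left(-43 + 19\right) - 75\right)\right) + p{\left(8 \right)}\right)^{2} + 625436} = \frac{1}{\left(\left(2 i + \left(\left(-43 + 19\right) - 75\right)\right) + 8\right)^{2} + 625436} = \frac{1}{\left(\left(2 i - 99\right) + 8\right)^{2} + 625436} = \frac{1}{\left(\left(-99 + 2 i\right) + 8\right)^{2} + 625436} = \frac{1}{\left(-91 + 2 i\right)^{2} + 625436} = \frac{1}{625436 + \left(-91 + 2 i\right)^{2}}$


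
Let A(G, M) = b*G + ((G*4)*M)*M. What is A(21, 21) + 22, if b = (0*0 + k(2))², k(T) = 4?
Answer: 37402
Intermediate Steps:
b = 16 (b = (0*0 + 4)² = (0 + 4)² = 4² = 16)
A(G, M) = 16*G + 4*G*M² (A(G, M) = 16*G + ((G*4)*M)*M = 16*G + ((4*G)*M)*M = 16*G + (4*G*M)*M = 16*G + 4*G*M²)
A(21, 21) + 22 = 4*21*(4 + 21²) + 22 = 4*21*(4 + 441) + 22 = 4*21*445 + 22 = 37380 + 22 = 37402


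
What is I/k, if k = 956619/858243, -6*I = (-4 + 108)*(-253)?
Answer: 3763681636/956619 ≈ 3934.4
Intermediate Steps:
I = 13156/3 (I = -(-4 + 108)*(-253)/6 = -52*(-253)/3 = -⅙*(-26312) = 13156/3 ≈ 4385.3)
k = 318873/286081 (k = 956619*(1/858243) = 318873/286081 ≈ 1.1146)
I/k = 13156/(3*(318873/286081)) = (13156/3)*(286081/318873) = 3763681636/956619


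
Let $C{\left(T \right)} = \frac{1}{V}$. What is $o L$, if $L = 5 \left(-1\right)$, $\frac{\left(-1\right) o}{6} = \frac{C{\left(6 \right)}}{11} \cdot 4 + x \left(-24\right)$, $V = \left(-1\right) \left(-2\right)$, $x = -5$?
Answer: $\frac{39660}{11} \approx 3605.5$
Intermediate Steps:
$V = 2$
$C{\left(T \right)} = \frac{1}{2}$
$o = - \frac{7932}{11}$ ($o = - 6 \left(\frac{1}{2 \cdot 11} \cdot 4 - -120\right) = - 6 \left(\frac{1}{2} \cdot \frac{1}{11} \cdot 4 + 120\right) = - 6 \left(\frac{1}{22} \cdot 4 + 120\right) = - 6 \left(\frac{2}{11} + 120\right) = \left(-6\right) \frac{1322}{11} = - \frac{7932}{11} \approx -721.09$)
$L = -5$
$o L = \left(- \frac{7932}{11}\right) \left(-5\right) = \frac{39660}{11}$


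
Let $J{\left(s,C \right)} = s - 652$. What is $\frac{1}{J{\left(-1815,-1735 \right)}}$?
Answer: $- \frac{1}{2467} \approx -0.00040535$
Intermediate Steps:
$J{\left(s,C \right)} = -652 + s$ ($J{\left(s,C \right)} = s - 652 = -652 + s$)
$\frac{1}{J{\left(-1815,-1735 \right)}} = \frac{1}{-652 - 1815} = \frac{1}{-2467} = - \frac{1}{2467}$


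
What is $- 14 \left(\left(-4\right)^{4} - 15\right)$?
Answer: $-3374$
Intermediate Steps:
$- 14 \left(\left(-4\right)^{4} - 15\right) = - 14 \left(256 - 15\right) = \left(-14\right) 241 = -3374$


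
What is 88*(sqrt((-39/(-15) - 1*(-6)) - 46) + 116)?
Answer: 10208 + 88*I*sqrt(935)/5 ≈ 10208.0 + 538.17*I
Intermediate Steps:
88*(sqrt((-39/(-15) - 1*(-6)) - 46) + 116) = 88*(sqrt((-39*(-1/15) + 6) - 46) + 116) = 88*(sqrt((13/5 + 6) - 46) + 116) = 88*(sqrt(43/5 - 46) + 116) = 88*(sqrt(-187/5) + 116) = 88*(I*sqrt(935)/5 + 116) = 88*(116 + I*sqrt(935)/5) = 10208 + 88*I*sqrt(935)/5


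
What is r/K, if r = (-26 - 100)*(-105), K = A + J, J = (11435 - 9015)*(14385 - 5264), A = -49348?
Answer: 6615/11011736 ≈ 0.00060072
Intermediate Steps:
J = 22072820 (J = 2420*9121 = 22072820)
K = 22023472 (K = -49348 + 22072820 = 22023472)
r = 13230 (r = -126*(-105) = 13230)
r/K = 13230/22023472 = 13230*(1/22023472) = 6615/11011736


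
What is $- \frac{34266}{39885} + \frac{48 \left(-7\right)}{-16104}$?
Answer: $- \frac{7478032}{8920945} \approx -0.83826$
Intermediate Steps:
$- \frac{34266}{39885} + \frac{48 \left(-7\right)}{-16104} = \left(-34266\right) \frac{1}{39885} - - \frac{14}{671} = - \frac{11422}{13295} + \frac{14}{671} = - \frac{7478032}{8920945}$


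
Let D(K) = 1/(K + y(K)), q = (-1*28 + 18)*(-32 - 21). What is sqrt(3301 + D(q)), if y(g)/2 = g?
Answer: sqrt(8345259690)/1590 ≈ 57.454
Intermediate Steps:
y(g) = 2*g
q = 530 (q = (-28 + 18)*(-53) = -10*(-53) = 530)
D(K) = 1/(3*K) (D(K) = 1/(K + 2*K) = 1/(3*K))
sqrt(3301 + D(q)) = sqrt(3301 + (1/3)/530) = sqrt(3301 + (1/3)*(1/530)) = sqrt(3301 + 1/1590) = sqrt(5248591/1590) = sqrt(8345259690)/1590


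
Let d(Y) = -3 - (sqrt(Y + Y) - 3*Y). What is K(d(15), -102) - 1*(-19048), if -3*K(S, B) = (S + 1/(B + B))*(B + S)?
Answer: 1013773/51 - 3673*sqrt(30)/612 ≈ 19845.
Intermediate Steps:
d(Y) = -3 + 3*Y - sqrt(2)*sqrt(Y) (d(Y) = -3 - (sqrt(2*Y) - 3*Y) = -3 - (sqrt(2)*sqrt(Y) - 3*Y) = -3 - (-3*Y + sqrt(2)*sqrt(Y)) = -3 + (3*Y - sqrt(2)*sqrt(Y)) = -3 + 3*Y - sqrt(2)*sqrt(Y))
K(S, B) = -(B + S)*(S + 1/(2*B))/3 (K(S, B) = -(S + 1/(B + B))*(B + S)/3 = -(S + 1/(2*B))*(B + S)/3 = -(B + S)*(S + 1/(2*B))/3)
K(d(15), -102) - 1*(-19048) = (1/6)*(-(-3 + 3*15 - sqrt(2)*sqrt(15)) - 1*(-102)*(1 + 2*(-3 + 3*15 - sqrt(2)*sqrt(15))**2 + 2*(-102)*(-3 + 3*15 - sqrt(2)*sqrt(15))))/(-102) - 1*(-19048) = (1/6)*(-1/102)*(-(-3 + 45 - sqrt(30)) - 1*(-102)*(1 + 2*(-3 + 45 - sqrt(30))**2 + 2*(-102)*(-3 + 45 - sqrt(30)))) + 19048 = (1/6)*(-1/102)*(-(42 - sqrt(30)) - 1*(-102)*(1 + 2*(42 - sqrt(30))**2 + 2*(-102)*(42 - sqrt(30)))) + 19048 = (1/6)*(-1/102)*((-42 + sqrt(30)) - 1*(-102)*(1 + 2*(42 - sqrt(30))**2 + (-8568 + 204*sqrt(30)))) + 19048 = (1/6)*(-1/102)*((-42 + sqrt(30)) - 1*(-102)*(-8567 + 2*(42 - sqrt(30))**2 + 204*sqrt(30))) + 19048 = (1/6)*(-1/102)*((-42 + sqrt(30)) + (-873834 + 204*(42 - sqrt(30))**2 + 20808*sqrt(30))) + 19048 = (1/6)*(-1/102)*(-873876 + 204*(42 - sqrt(30))**2 + 20809*sqrt(30)) + 19048 = (72823/51 - 20809*sqrt(30)/612 - (42 - sqrt(30))**2/3) + 19048 = 1044271/51 - 20809*sqrt(30)/612 - (42 - sqrt(30))**2/3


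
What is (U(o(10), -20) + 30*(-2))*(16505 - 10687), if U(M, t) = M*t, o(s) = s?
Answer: -1512680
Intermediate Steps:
(U(o(10), -20) + 30*(-2))*(16505 - 10687) = (10*(-20) + 30*(-2))*(16505 - 10687) = (-200 - 60)*5818 = -260*5818 = -1512680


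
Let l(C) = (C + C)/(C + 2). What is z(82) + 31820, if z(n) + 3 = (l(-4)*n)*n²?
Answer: 2237289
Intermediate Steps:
l(C) = 2*C/(2 + C) (l(C) = (2*C)/(2 + C) = 2*C/(2 + C))
z(n) = -3 + 4*n³ (z(n) = -3 + ((2*(-4)/(2 - 4))*n)*n² = -3 + ((2*(-4)/(-2))*n)*n² = -3 + ((2*(-4)*(-½))*n)*n² = -3 + (4*n)*n² = -3 + 4*n³)
z(82) + 31820 = (-3 + 4*82³) + 31820 = (-3 + 4*551368) + 31820 = (-3 + 2205472) + 31820 = 2205469 + 31820 = 2237289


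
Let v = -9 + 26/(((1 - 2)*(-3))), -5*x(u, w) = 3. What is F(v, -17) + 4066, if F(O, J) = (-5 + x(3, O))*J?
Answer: 20806/5 ≈ 4161.2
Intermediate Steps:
x(u, w) = -3/5 (x(u, w) = -1/5*3 = -3/5)
v = -1/3 (v = -9 + 26/((-1*(-3))) = -9 + 26/3 = -1/3 ≈ -0.33333)
F(O, J) = -28*J/5 (F(O, J) = (-5 - 3/5)*J = -28*J/5)
F(v, -17) + 4066 = -28/5*(-17) + 4066 = 476/5 + 4066 = 20806/5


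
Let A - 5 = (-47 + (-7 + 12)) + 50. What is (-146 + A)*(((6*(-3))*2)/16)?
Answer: 1197/4 ≈ 299.25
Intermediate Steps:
A = 13 (A = 5 + ((-47 + (-7 + 12)) + 50) = 5 + ((-47 + 5) + 50) = 5 + (-42 + 50) = 5 + 8 = 13)
(-146 + A)*(((6*(-3))*2)/16) = (-146 + 13)*(((6*(-3))*2)/16) = -133*(-18*2)/16 = -(-4788)/16 = -133*(-9/4) = 1197/4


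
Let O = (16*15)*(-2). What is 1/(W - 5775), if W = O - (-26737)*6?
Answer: 1/154167 ≈ 6.4865e-6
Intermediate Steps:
O = -480 (O = 240*(-2) = -480)
W = 159942 (W = -480 - (-26737)*6 = -480 - 1*(-160422) = -480 + 160422 = 159942)
1/(W - 5775) = 1/(159942 - 5775) = 1/154167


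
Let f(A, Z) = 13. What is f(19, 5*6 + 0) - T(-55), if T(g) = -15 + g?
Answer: 83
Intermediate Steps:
f(19, 5*6 + 0) - T(-55) = 13 - (-15 - 55) = 13 - 1*(-70) = 13 + 70 = 83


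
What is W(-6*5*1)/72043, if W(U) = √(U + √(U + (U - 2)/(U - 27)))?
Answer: √(-97470 + 57*I*√95646)/4106451 ≈ 6.8473e-6 + 7.6335e-5*I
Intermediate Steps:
W(U) = √(U + √(U + (-2 + U)/(-27 + U)))
W(-6*5*1)/72043 = √(-6*5*1 + √((-2 - 6*5*1 + (-6*5*1)*(-27 - 6*5*1))/(-27 - 6*5*1)))/72043 = √(-30*1 + √((-2 - 30*1 + (-30*1)*(-27 - 30*1))/(-27 - 30*1)))*(1/72043) = √(-30 + √((-2 - 30 - 30*(-27 - 30))/(-27 - 30)))*(1/72043) = √(-30 + √((-2 - 30 - 30*(-57))/(-57)))*(1/72043) = √(-30 + √(-(-2 - 30 + 1710)/57))*(1/72043) = √(-30 + √(-1/57*1678))*(1/72043) = √(-30 + √(-1678/57))*(1/72043) = √(-30 + I*√95646/57)*(1/72043) = √(-30 + I*√95646/57)/72043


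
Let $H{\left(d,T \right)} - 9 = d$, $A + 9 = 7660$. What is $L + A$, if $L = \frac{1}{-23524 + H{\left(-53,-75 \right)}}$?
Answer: $\frac{180318767}{23568} \approx 7651.0$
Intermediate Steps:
$A = 7651$ ($A = -9 + 7660 = 7651$)
$H{\left(d,T \right)} = 9 + d$
$L = - \frac{1}{23568}$ ($L = \frac{1}{-23524 + \left(9 - 53\right)} = \frac{1}{-23524 - 44} = \frac{1}{-23568} = - \frac{1}{23568} \approx -4.243 \cdot 10^{-5}$)
$L + A = - \frac{1}{23568} + 7651 = \frac{180318767}{23568}$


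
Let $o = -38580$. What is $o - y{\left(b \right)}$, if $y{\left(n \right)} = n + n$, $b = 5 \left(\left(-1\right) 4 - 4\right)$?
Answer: $-38500$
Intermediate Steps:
$b = -40$ ($b = 5 \left(-4 - 4\right) = 5 \left(-8\right) = -40$)
$y{\left(n \right)} = 2 n$
$o - y{\left(b \right)} = -38580 - 2 \left(-40\right) = -38580 - -80 = -38580 + 80 = -38500$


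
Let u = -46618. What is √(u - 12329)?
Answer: 7*I*√1203 ≈ 242.79*I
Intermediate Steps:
√(u - 12329) = √(-46618 - 12329) = √(-58947) = 7*I*√1203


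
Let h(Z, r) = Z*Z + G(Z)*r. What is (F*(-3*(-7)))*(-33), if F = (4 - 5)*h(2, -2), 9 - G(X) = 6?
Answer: -1386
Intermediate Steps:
G(X) = 3 (G(X) = 9 - 1*6 = 9 - 6 = 3)
h(Z, r) = Z² + 3*r (h(Z, r) = Z*Z + 3*r = Z² + 3*r)
F = 2 (F = (4 - 5)*(2² + 3*(-2)) = -(4 - 6) = -1*(-2) = 2)
(F*(-3*(-7)))*(-33) = (2*(-3*(-7)))*(-33) = (2*21)*(-33) = 42*(-33) = -1386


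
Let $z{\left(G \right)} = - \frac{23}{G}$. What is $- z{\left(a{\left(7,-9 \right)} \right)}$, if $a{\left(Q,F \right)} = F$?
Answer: $- \frac{23}{9} \approx -2.5556$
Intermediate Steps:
$- z{\left(a{\left(7,-9 \right)} \right)} = - \frac{-23}{-9} = - \frac{\left(-23\right) \left(-1\right)}{9} = \left(-1\right) \frac{23}{9} = - \frac{23}{9}$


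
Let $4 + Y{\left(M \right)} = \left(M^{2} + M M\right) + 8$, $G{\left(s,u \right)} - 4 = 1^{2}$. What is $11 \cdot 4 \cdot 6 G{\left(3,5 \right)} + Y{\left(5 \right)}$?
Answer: $1374$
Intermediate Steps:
$G{\left(s,u \right)} = 5$ ($G{\left(s,u \right)} = 4 + 1^{2} = 4 + 1 = 5$)
$Y{\left(M \right)} = 4 + 2 M^{2}$ ($Y{\left(M \right)} = -4 + \left(\left(M^{2} + M M\right) + 8\right) = -4 + \left(\left(M^{2} + M^{2}\right) + 8\right) = -4 + \left(2 M^{2} + 8\right) = -4 + \left(8 + 2 M^{2}\right) = 4 + 2 M^{2}$)
$11 \cdot 4 \cdot 6 G{\left(3,5 \right)} + Y{\left(5 \right)} = 11 \cdot 4 \cdot 6 \cdot 5 + \left(4 + 2 \cdot 5^{2}\right) = 11 \cdot 24 \cdot 5 + \left(4 + 2 \cdot 25\right) = 11 \cdot 120 + \left(4 + 50\right) = 1320 + 54 = 1374$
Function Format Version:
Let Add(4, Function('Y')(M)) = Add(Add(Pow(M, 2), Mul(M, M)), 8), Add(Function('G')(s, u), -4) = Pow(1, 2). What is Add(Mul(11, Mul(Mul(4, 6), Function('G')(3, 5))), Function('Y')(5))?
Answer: 1374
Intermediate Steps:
Function('G')(s, u) = 5 (Function('G')(s, u) = Add(4, Pow(1, 2)) = Add(4, 1) = 5)
Function('Y')(M) = Add(4, Mul(2, Pow(M, 2))) (Function('Y')(M) = Add(-4, Add(Add(Pow(M, 2), Mul(M, M)), 8)) = Add(-4, Add(Add(Pow(M, 2), Pow(M, 2)), 8)) = Add(-4, Add(Mul(2, Pow(M, 2)), 8)) = Add(-4, Add(8, Mul(2, Pow(M, 2)))) = Add(4, Mul(2, Pow(M, 2))))
Add(Mul(11, Mul(Mul(4, 6), Function('G')(3, 5))), Function('Y')(5)) = Add(Mul(11, Mul(Mul(4, 6), 5)), Add(4, Mul(2, Pow(5, 2)))) = Add(Mul(11, Mul(24, 5)), Add(4, Mul(2, 25))) = Add(Mul(11, 120), Add(4, 50)) = Add(1320, 54) = 1374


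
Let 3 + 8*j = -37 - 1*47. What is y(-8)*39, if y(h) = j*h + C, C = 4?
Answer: 3549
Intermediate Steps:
j = -87/8 (j = -3/8 + (-37 - 1*47)/8 = -3/8 + (-37 - 47)/8 = -3/8 + (⅛)*(-84) = -3/8 - 21/2 = -87/8 ≈ -10.875)
y(h) = 4 - 87*h/8 (y(h) = -87*h/8 + 4 = 4 - 87*h/8)
y(-8)*39 = (4 - 87/8*(-8))*39 = (4 + 87)*39 = 91*39 = 3549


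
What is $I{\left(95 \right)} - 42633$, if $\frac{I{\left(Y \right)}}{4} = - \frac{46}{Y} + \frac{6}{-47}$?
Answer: $- \frac{190367273}{4465} \approx -42635.0$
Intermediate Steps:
$I{\left(Y \right)} = - \frac{24}{47} - \frac{184}{Y}$ ($I{\left(Y \right)} = 4 \left(- \frac{46}{Y} + \frac{6}{-47}\right) = 4 \left(- \frac{46}{Y} + 6 \left(- \frac{1}{47}\right)\right) = 4 \left(- \frac{46}{Y} - \frac{6}{47}\right) = 4 \left(- \frac{6}{47} - \frac{46}{Y}\right) = - \frac{24}{47} - \frac{184}{Y}$)
$I{\left(95 \right)} - 42633 = \left(- \frac{24}{47} - \frac{184}{95}\right) - 42633 = - \frac{10928}{4465} - 42633 = - \frac{190367273}{4465}$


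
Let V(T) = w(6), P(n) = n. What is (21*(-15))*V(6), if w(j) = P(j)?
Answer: -1890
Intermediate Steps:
w(j) = j
V(T) = 6
(21*(-15))*V(6) = (21*(-15))*6 = -315*6 = -1890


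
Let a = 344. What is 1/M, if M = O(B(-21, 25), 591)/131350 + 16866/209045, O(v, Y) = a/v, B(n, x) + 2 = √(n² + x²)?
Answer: 161511372650966837425/13031713852754587754 - 4936374466156025*√1066/13031713852754587754 ≈ 12.381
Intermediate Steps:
B(n, x) = -2 + √(n² + x²)
O(v, Y) = 344/v
M = 16866/209045 + 172/(65675*(-2 + √1066)) (M = (344/(-2 + √((-21)² + 25²)))/131350 + 16866/209045 = (344/(-2 + √(441 + 625)))*(1/131350) + 16866*(1/209045) = (344/(-2 + √1066))*(1/131350) + 16866/209045 = 172/(65675*(-2 + √1066)) + 16866/209045 = 16866/209045 + 172/(65675*(-2 + √1066)) ≈ 0.080767)
1/M = 1/(117642228358/1458023025825 + 86*√1066/34873425)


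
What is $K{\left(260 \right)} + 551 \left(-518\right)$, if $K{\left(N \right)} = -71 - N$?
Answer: $-285749$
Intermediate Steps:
$K{\left(260 \right)} + 551 \left(-518\right) = \left(-71 - 260\right) + 551 \left(-518\right) = \left(-71 - 260\right) - 285418 = -331 - 285418 = -285749$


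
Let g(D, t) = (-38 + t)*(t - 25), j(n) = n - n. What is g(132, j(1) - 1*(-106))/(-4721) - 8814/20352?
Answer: -25618285/16013632 ≈ -1.5998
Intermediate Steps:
j(n) = 0
g(D, t) = (-38 + t)*(-25 + t)
g(132, j(1) - 1*(-106))/(-4721) - 8814/20352 = (950 + (0 - 1*(-106))² - 63*(0 - 1*(-106)))/(-4721) - 8814/20352 = (950 + (0 + 106)² - 63*(0 + 106))*(-1/4721) - 8814*1/20352 = (950 + 106² - 63*106)*(-1/4721) - 1469/3392 = (950 + 11236 - 6678)*(-1/4721) - 1469/3392 = 5508*(-1/4721) - 1469/3392 = -5508/4721 - 1469/3392 = -25618285/16013632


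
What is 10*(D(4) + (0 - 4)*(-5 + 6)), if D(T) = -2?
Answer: -60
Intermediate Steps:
10*(D(4) + (0 - 4)*(-5 + 6)) = 10*(-2 + (0 - 4)*(-5 + 6)) = 10*(-2 - 4*1) = 10*(-2 - 4) = 10*(-6) = -60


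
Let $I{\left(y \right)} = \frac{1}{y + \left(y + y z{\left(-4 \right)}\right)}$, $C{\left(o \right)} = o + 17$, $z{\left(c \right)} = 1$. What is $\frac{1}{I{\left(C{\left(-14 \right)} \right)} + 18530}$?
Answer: $\frac{9}{166771} \approx 5.3966 \cdot 10^{-5}$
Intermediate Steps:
$C{\left(o \right)} = 17 + o$
$I{\left(y \right)} = \frac{1}{3 y}$ ($I{\left(y \right)} = \frac{1}{y + \left(y + y 1\right)} = \frac{1}{y + \left(y + y\right)} = \frac{1}{y + 2 y} = \frac{1}{3 y}$)
$\frac{1}{I{\left(C{\left(-14 \right)} \right)} + 18530} = \frac{1}{\frac{1}{3 \left(17 - 14\right)} + 18530} = \frac{1}{\frac{1}{3 \cdot 3} + 18530} = \frac{1}{\frac{1}{3} \cdot \frac{1}{3} + 18530} = \frac{1}{\frac{1}{9} + 18530} = \frac{1}{\frac{166771}{9}} = \frac{9}{166771}$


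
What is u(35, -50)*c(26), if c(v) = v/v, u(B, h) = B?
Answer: 35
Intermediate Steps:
c(v) = 1
u(35, -50)*c(26) = 35*1 = 35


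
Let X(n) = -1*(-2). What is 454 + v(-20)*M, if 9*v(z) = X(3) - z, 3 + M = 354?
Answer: 1312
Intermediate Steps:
M = 351 (M = -3 + 354 = 351)
X(n) = 2
v(z) = 2/9 - z/9 (v(z) = (2 - z)/9 = 2/9 - z/9)
454 + v(-20)*M = 454 + (2/9 - ⅑*(-20))*351 = 454 + (2/9 + 20/9)*351 = 454 + (22/9)*351 = 454 + 858 = 1312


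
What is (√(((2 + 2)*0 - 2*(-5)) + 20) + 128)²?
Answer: (128 + √30)² ≈ 17816.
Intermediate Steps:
(√(((2 + 2)*0 - 2*(-5)) + 20) + 128)² = (√((4*0 + 10) + 20) + 128)² = (√((0 + 10) + 20) + 128)² = (√(10 + 20) + 128)² = (√30 + 128)² = (128 + √30)²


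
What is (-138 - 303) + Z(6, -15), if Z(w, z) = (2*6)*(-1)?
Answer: -453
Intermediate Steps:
Z(w, z) = -12 (Z(w, z) = 12*(-1) = -12)
(-138 - 303) + Z(6, -15) = (-138 - 303) - 12 = -441 - 12 = -453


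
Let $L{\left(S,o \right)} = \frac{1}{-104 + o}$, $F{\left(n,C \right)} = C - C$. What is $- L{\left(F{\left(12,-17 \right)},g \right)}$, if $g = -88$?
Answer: $\frac{1}{192} \approx 0.0052083$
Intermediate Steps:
$F{\left(n,C \right)} = 0$
$- L{\left(F{\left(12,-17 \right)},g \right)} = - \frac{1}{-104 - 88} = - \frac{1}{-192} = \left(-1\right) \left(- \frac{1}{192}\right) = \frac{1}{192}$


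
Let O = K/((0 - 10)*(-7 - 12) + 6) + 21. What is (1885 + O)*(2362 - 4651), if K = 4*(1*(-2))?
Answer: -30539184/7 ≈ -4.3627e+6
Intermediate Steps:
K = -8 (K = 4*(-2) = -8)
O = 1027/49 (O = -8/((0 - 10)*(-7 - 12) + 6) + 21 = -8/(-10*(-19) + 6) + 21 = -8/(190 + 6) + 21 = -8/196 + 21 = (1/196)*(-8) + 21 = -2/49 + 21 = 1027/49 ≈ 20.959)
(1885 + O)*(2362 - 4651) = (1885 + 1027/49)*(2362 - 4651) = (93392/49)*(-2289) = -30539184/7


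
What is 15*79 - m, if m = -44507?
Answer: 45692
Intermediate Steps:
15*79 - m = 15*79 - 1*(-44507) = 1185 + 44507 = 45692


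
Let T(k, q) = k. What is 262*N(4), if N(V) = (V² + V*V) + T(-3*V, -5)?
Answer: 5240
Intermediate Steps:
N(V) = -3*V + 2*V² (N(V) = (V² + V*V) - 3*V = (V² + V²) - 3*V = 2*V² - 3*V = -3*V + 2*V²)
262*N(4) = 262*(4*(-3 + 2*4)) = 262*(4*(-3 + 8)) = 262*(4*5) = 262*20 = 5240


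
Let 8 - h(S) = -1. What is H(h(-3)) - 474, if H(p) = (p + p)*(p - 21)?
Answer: -690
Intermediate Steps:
h(S) = 9 (h(S) = 8 - 1*(-1) = 8 + 1 = 9)
H(p) = 2*p*(-21 + p) (H(p) = (2*p)*(-21 + p) = 2*p*(-21 + p))
H(h(-3)) - 474 = 2*9*(-21 + 9) - 474 = 2*9*(-12) - 474 = -216 - 474 = -690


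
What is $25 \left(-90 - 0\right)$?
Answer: $-2250$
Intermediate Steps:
$25 \left(-90 - 0\right) = 25 \left(-90 + 0\right) = 25 \left(-90\right) = -2250$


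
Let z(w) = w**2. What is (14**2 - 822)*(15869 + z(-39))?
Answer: -10886140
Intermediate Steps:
(14**2 - 822)*(15869 + z(-39)) = (14**2 - 822)*(15869 + (-39)**2) = (196 - 822)*(15869 + 1521) = -626*17390 = -10886140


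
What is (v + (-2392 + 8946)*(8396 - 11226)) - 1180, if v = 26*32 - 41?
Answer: -18548209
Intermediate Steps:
v = 791 (v = 832 - 41 = 791)
(v + (-2392 + 8946)*(8396 - 11226)) - 1180 = (791 + (-2392 + 8946)*(8396 - 11226)) - 1180 = (791 + 6554*(-2830)) - 1180 = (791 - 18547820) - 1180 = -18547029 - 1180 = -18548209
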